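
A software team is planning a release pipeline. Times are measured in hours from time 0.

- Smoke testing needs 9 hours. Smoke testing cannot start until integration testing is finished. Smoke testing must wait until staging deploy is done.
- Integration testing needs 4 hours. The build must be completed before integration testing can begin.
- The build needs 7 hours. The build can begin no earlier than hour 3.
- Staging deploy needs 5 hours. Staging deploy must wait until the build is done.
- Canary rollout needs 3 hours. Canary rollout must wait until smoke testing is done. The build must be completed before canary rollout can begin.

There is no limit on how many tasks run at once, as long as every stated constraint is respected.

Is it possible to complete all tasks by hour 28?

Yes

The build cannot begin until its own release at hour 3. It runs from hour 3 to 3 + 7 = hour 10.
After the build (finishes hour 10), staging deploy can start at hour 10 and finishes at hour 15.
After the build (finishes hour 10), integration testing can start at hour 10 and finishes at hour 14.
For smoke testing: integration testing (finishes hour 14); staging deploy (finishes hour 15). Taking the maximum gives a start of hour 15, and it finishes at 15 + 9 = hour 24.
Canary rollout cannot start until smoke testing (finishes hour 24); the build (finishes hour 10). The controlling bound is hour 24, so canary rollout finishes at 24 + 3 = hour 27.
Every task is finished by hour 27, which is no later than the deadline of 28, so the schedule is feasible.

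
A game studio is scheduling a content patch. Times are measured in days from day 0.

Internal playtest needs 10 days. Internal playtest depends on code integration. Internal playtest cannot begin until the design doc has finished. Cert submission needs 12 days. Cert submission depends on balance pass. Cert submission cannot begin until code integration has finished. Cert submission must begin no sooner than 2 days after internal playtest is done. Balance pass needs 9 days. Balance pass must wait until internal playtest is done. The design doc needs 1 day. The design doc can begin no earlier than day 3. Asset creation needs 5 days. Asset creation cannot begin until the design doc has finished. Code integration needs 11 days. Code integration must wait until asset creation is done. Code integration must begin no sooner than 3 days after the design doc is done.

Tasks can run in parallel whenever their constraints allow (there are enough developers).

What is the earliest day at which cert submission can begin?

The design doc cannot begin until its own release at day 3. It runs from day 3 to 3 + 1 = day 4.
Asset creation cannot begin until the design doc (finishes day 4). It runs from day 4 to 4 + 5 = day 9.
Code integration cannot start until asset creation (finishes day 9); the design doc (finishes day 4, plus 3-day gap → day 7). The controlling bound is day 9, so code integration finishes at 9 + 11 = day 20.
Internal playtest cannot start until code integration (finishes day 20); the design doc (finishes day 4). The controlling bound is day 20, so internal playtest finishes at 20 + 10 = day 30.
Balance pass waits on internal playtest (finishes day 30), so it starts at day 30 and finishes at 30 + 9 = day 39.
Cert submission waits on balance pass (finishes day 39); code integration (finishes day 20); internal playtest (finishes day 30, plus 2-day gap → day 32). The latest of these is day 39, which is the earliest cert submission can start.

39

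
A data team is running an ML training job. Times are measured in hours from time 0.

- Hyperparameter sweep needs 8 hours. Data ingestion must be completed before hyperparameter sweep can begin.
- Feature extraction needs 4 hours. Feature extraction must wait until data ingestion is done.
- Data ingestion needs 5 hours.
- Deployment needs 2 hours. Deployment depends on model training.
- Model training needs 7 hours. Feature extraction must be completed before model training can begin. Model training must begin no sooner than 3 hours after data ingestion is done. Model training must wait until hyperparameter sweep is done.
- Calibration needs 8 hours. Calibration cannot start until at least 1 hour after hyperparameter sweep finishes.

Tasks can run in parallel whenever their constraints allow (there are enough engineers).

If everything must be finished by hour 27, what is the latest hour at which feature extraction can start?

14

Nothing follows deployment; the deadline of hour 27 is its only limit. It must start by 27 − 2 = hour 25.
Model training must finish before deployment (must start by hour 25). With a 7-hour duration, model training must start by 25 − 7 = hour 18.
Feature extraction feeds into model training (must start by hour 18); so feature extraction must finish by hour 18 and therefore start by hour 14.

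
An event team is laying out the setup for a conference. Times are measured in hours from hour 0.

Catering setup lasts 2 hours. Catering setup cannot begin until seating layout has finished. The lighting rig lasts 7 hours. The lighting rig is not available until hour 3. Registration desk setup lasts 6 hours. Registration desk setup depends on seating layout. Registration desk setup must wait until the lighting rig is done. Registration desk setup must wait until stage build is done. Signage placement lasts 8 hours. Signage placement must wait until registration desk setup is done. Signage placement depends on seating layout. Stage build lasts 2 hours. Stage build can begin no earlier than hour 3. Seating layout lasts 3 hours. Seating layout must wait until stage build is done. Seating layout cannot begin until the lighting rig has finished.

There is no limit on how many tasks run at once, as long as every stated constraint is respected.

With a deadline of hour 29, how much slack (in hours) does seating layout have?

The lighting rig waits on its own release at hour 3, so it starts at hour 3 and finishes at 3 + 7 = hour 10.
Stage build cannot begin until its own release at hour 3. It runs from hour 3 to 3 + 2 = hour 5.
For seating layout: stage build (finishes hour 5); the lighting rig (finishes hour 10). Taking the maximum gives a start of hour 10, and it finishes at 10 + 3 = hour 13.

Working backward from the deadline:
Nothing follows signage placement; the deadline of hour 29 is its only limit. It must start by 29 − 8 = hour 21.
Registration desk setup has to be done before signage placement (must start by hour 21). That means finishing by hour 21, i.e. starting by 21 − 6 = hour 15.
Catering setup has no dependents, so it just needs to finish by hour 29. Starting by 29 − 2 = hour 27 achieves that.
Seating layout feeds registration desk setup (must start by hour 15); signage placement (must start by hour 21); catering setup (must start by hour 27). Taking the minimum, seating layout must finish by hour 15 and start by 15 − 3 = hour 12.
So seating layout can start as early as hour 10 and as late as hour 12, giving 12 − 10 = 2 hours of slack.

2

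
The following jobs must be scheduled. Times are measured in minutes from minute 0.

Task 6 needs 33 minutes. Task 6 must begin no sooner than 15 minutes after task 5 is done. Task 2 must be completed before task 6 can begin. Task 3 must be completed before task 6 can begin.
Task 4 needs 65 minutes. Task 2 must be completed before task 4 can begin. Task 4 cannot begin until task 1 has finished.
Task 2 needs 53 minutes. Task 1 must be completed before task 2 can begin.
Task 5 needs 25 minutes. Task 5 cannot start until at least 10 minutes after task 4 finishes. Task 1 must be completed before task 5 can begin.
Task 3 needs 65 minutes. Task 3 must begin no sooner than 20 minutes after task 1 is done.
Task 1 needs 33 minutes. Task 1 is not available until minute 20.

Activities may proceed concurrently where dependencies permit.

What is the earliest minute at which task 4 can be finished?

Task 1 cannot begin until its own release at minute 20. It runs from minute 20 to 20 + 33 = minute 53.
Task 2 waits on task 1 (finishes minute 53), so it starts at minute 53 and finishes at 53 + 53 = minute 106.
Task 4 needs all of task 2 (finishes minute 106); task 1 (finishes minute 53). That puts its earliest start at minute 106; it finishes at 106 + 65 = minute 171.

171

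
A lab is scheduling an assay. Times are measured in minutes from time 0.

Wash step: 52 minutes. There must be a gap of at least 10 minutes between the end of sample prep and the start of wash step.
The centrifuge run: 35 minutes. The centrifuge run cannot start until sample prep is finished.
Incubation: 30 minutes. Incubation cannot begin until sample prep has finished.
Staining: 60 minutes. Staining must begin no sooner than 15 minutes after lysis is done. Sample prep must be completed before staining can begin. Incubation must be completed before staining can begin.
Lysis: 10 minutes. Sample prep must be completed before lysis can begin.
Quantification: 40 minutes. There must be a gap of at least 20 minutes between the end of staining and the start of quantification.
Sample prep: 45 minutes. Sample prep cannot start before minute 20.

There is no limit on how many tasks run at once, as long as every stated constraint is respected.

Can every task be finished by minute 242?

Yes

Sample prep cannot begin until its own release at minute 20. It runs from minute 20 to 20 + 45 = minute 65.
Wash step cannot begin until sample prep (finishes minute 65, plus 10-minute gap → minute 75). It runs from minute 75 to 75 + 52 = minute 127.
The centrifuge run cannot begin until sample prep (finishes minute 65). It runs from minute 65 to 65 + 35 = minute 100.
Incubation waits on sample prep (finishes minute 65), so it starts at minute 65 and finishes at 65 + 30 = minute 95.
Lysis cannot begin until sample prep (finishes minute 65). It runs from minute 65 to 65 + 10 = minute 75.
Staining cannot start until lysis (finishes minute 75, plus 15-minute gap → minute 90); sample prep (finishes minute 65); incubation (finishes minute 95). The controlling bound is minute 95, so staining finishes at 95 + 60 = minute 155.
Quantification waits on staining (finishes minute 155, plus 20-minute gap → minute 175), so it starts at minute 175 and finishes at 175 + 40 = minute 215.
Every task is finished by minute 215, which is no later than the deadline of 242, so the schedule is feasible.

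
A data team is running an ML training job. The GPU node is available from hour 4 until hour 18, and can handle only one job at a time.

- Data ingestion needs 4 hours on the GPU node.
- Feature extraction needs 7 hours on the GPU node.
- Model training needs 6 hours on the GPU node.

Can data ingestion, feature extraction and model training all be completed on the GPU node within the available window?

The GPU node window is 18 − 4 = 14 hours.
Running back to back, the jobs need 4 + 7 + 6 = 17 hours on the GPU node.
Since 17 > 14, they cannot all fit.

No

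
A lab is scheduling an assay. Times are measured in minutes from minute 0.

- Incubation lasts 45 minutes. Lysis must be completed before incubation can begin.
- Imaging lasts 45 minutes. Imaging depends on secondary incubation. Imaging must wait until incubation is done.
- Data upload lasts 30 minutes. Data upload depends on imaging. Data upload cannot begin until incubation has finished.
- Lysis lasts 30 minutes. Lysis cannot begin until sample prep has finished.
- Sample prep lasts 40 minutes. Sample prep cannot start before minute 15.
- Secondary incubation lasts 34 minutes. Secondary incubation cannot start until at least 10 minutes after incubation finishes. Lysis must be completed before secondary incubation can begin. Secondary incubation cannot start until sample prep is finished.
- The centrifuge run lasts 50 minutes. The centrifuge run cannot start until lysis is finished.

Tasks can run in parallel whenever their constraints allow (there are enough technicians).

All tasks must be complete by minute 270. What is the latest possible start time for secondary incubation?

161

Nothing follows data upload; the deadline of minute 270 is its only limit. It must start by 270 − 30 = minute 240.
Since data upload (must start by minute 240) depends on it, imaging must finish by minute 240. Backing off its 45-minute duration gives a latest start of minute 195.
Secondary incubation must finish before imaging (must start by minute 195). With a 34-minute duration, secondary incubation must start by 195 − 34 = minute 161.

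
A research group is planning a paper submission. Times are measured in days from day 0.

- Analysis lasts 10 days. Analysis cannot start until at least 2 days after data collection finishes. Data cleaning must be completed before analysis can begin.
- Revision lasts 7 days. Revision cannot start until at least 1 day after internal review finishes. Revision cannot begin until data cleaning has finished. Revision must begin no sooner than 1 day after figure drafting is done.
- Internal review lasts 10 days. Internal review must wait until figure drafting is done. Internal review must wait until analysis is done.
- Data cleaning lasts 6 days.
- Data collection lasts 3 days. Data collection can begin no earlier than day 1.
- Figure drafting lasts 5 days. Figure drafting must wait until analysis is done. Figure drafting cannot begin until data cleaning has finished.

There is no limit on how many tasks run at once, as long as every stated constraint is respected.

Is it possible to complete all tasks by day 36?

Data cleaning can start immediately at day 0; it finishes at day 6.
After its own release at day 1, data collection can start at day 1 and finishes at day 4.
Analysis needs all of data collection (finishes day 4, plus 2-day gap → day 6); data cleaning (finishes day 6). That puts its earliest start at day 6; it finishes at 6 + 10 = day 16.
Figure drafting needs all of analysis (finishes day 16); data cleaning (finishes day 6). That puts its earliest start at day 16; it finishes at 16 + 5 = day 21.
Internal review has to wait for figure drafting (finishes day 21); analysis (finishes day 16). The latest of these is day 21, so internal review runs day 21 to 21 + 10 = day 31.
Revision has to wait for internal review (finishes day 31, plus 1-day gap → day 32); data cleaning (finishes day 6); figure drafting (finishes day 21, plus 1-day gap → day 22). The latest of these is day 32, so revision runs day 32 to 32 + 7 = day 39.
The earliest everything can be done is day 39, which is after the deadline of 36, so it is not possible.

No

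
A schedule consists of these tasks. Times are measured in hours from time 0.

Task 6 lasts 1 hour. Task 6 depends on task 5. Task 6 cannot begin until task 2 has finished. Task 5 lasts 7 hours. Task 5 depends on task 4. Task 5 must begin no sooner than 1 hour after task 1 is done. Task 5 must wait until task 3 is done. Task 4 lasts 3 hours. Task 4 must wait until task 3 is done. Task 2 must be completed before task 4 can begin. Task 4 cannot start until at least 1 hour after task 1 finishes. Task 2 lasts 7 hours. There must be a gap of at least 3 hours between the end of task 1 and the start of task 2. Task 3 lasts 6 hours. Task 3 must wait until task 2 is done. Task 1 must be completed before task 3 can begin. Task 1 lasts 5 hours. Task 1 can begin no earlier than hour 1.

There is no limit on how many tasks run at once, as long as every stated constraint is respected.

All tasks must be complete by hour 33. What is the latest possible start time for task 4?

22

Nothing follows task 6; the deadline of hour 33 is its only limit. It must start by 33 − 1 = hour 32.
Task 5 must finish before task 6 (must start by hour 32). With a 7-hour duration, task 5 must start by 32 − 7 = hour 25.
Task 4 feeds into task 5 (must start by hour 25); so task 4 must finish by hour 25 and therefore start by hour 22.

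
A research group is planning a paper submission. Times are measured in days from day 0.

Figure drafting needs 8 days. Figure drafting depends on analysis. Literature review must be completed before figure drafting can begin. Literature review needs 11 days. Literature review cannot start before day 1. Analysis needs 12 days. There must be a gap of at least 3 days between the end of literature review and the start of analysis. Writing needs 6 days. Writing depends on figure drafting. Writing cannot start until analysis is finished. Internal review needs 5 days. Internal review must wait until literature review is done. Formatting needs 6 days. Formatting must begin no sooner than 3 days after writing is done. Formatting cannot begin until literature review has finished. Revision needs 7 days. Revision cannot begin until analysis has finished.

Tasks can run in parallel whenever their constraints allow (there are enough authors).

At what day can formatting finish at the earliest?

Literature review waits on its own release at day 1, so it starts at day 1 and finishes at 1 + 11 = day 12.
After literature review (finishes day 12, plus 3-day gap → day 15), analysis can start at day 15 and finishes at day 27.
Figure drafting needs all of analysis (finishes day 27); literature review (finishes day 12). That puts its earliest start at day 27; it finishes at 27 + 8 = day 35.
For writing: figure drafting (finishes day 35); analysis (finishes day 27). Taking the maximum gives a start of day 35, and it finishes at 35 + 6 = day 41.
Formatting cannot start until writing (finishes day 41, plus 3-day gap → day 44); literature review (finishes day 12). The controlling bound is day 44, so formatting finishes at 44 + 6 = day 50.

50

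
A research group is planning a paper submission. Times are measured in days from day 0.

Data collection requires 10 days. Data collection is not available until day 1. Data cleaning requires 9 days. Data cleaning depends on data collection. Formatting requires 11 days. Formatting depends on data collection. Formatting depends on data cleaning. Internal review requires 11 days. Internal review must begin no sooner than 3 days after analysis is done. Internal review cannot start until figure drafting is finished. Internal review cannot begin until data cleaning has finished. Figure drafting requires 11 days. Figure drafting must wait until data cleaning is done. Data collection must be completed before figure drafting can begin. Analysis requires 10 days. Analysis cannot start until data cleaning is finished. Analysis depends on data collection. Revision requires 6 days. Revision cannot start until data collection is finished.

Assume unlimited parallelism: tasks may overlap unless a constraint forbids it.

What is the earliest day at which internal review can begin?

Data collection cannot begin until its own release at day 1. It runs from day 1 to 1 + 10 = day 11.
Data cleaning waits on data collection (finishes day 11), so it starts at day 11 and finishes at 11 + 9 = day 20.
Figure drafting needs all of data cleaning (finishes day 20); data collection (finishes day 11). That puts its earliest start at day 20; it finishes at 20 + 11 = day 31.
For analysis: data cleaning (finishes day 20); data collection (finishes day 11). Taking the maximum gives a start of day 20, and it finishes at 20 + 10 = day 30.
Internal review waits on analysis (finishes day 30, plus 3-day gap → day 33); figure drafting (finishes day 31); data cleaning (finishes day 20). The latest of these is day 33, which is the earliest internal review can start.

33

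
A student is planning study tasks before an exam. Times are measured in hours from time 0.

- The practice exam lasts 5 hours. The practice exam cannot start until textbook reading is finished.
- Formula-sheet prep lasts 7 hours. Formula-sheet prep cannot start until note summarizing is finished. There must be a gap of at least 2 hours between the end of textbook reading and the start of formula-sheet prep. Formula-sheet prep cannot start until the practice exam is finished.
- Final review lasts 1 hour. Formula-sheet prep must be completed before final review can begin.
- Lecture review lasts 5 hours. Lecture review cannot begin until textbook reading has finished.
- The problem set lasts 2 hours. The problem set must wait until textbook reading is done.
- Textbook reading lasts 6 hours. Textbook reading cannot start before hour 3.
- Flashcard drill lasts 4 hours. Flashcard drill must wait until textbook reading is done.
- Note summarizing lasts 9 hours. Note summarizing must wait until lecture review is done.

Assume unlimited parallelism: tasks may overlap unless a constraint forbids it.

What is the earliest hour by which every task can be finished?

After its own release at hour 3, textbook reading can start at hour 3 and finishes at hour 9.
The practice exam waits on textbook reading (finishes hour 9), so it starts at hour 9 and finishes at 9 + 5 = hour 14.
Flashcard drill cannot begin until textbook reading (finishes hour 9). It runs from hour 9 to 9 + 4 = hour 13.
The problem set cannot begin until textbook reading (finishes hour 9). It runs from hour 9 to 9 + 2 = hour 11.
Lecture review waits on textbook reading (finishes hour 9), so it starts at hour 9 and finishes at 9 + 5 = hour 14.
Note summarizing waits on lecture review (finishes hour 14), so it starts at hour 14 and finishes at 14 + 9 = hour 23.
For formula-sheet prep: note summarizing (finishes hour 23); textbook reading (finishes hour 9, plus 2-hour gap → hour 11); the practice exam (finishes hour 14). Taking the maximum gives a start of hour 23, and it finishes at 23 + 7 = hour 30.
Final review waits on formula-sheet prep (finishes hour 30), so it starts at hour 30 and finishes at 30 + 1 = hour 31.
All tasks are finished once the last one completes. Finish times: Textbook reading at 9, Lecture review at 14, The problem set at 11, Flashcard drill at 13, The practice exam at 14, Note summarizing at 23, Formula-sheet prep at 30, Final review at 31. The latest is hour 31.

31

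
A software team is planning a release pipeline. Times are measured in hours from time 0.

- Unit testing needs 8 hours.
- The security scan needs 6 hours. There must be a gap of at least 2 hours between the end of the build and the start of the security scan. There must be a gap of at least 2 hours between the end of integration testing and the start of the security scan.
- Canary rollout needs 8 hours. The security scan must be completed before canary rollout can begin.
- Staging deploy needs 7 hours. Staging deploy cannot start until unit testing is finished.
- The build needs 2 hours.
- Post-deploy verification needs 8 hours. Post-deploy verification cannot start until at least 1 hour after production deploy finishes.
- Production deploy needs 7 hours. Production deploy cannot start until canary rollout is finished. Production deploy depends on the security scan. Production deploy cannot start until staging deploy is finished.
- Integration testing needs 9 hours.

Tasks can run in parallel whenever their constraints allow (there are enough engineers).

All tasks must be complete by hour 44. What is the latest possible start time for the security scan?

14

Post-deploy verification has no dependents, so it just needs to finish by hour 44. Starting by 44 − 8 = hour 36 achieves that.
Production deploy has to be done before post-deploy verification (must start by hour 36, minus 1-hour gap → hour 35). That means finishing by hour 35, i.e. starting by 35 − 7 = hour 28.
Canary rollout feeds into production deploy (must start by hour 28); so canary rollout must finish by hour 28 and therefore start by hour 20.
For the security scan: canary rollout (must start by hour 20); production deploy (must start by hour 28). The most restrictive is hour 20; with a 6-hour duration, the security scan must start by hour 14.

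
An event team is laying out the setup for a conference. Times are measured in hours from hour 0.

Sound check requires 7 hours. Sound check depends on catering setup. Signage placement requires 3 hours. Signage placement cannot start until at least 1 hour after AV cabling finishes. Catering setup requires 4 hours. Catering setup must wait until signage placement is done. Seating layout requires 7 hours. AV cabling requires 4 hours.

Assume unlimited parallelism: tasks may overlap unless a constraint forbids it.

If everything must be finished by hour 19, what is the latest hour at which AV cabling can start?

0

Sound check has no dependents, so it just needs to finish by hour 19. Starting by 19 − 7 = hour 12 achieves that.
Since sound check (must start by hour 12) depends on it, catering setup must finish by hour 12. Backing off its 4-hour duration gives a latest start of hour 8.
Signage placement has to be done before catering setup (must start by hour 8). That means finishing by hour 8, i.e. starting by 8 − 3 = hour 5.
Since signage placement (must start by hour 5, minus 1-hour gap → hour 4) depends on it, AV cabling must finish by hour 4. Backing off its 4-hour duration gives a latest start of hour 0.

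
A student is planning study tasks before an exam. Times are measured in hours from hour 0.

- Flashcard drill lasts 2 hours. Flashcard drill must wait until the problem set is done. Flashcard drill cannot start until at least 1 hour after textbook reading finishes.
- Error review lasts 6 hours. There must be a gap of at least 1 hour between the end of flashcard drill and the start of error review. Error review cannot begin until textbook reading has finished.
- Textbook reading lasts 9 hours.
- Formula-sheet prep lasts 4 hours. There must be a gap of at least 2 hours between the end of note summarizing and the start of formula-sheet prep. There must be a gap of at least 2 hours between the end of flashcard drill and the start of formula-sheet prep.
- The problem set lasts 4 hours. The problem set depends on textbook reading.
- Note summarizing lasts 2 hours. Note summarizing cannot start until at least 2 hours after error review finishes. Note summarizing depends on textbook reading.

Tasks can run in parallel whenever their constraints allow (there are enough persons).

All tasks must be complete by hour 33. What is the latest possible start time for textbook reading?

Formula-sheet prep must finish by hour 33; it takes 4 hours, so it must start by 33 − 4 = hour 29.
Note summarizing feeds into formula-sheet prep (must start by hour 29, minus 2-hour gap → hour 27); so note summarizing must finish by hour 27 and therefore start by hour 25.
Error review has to be done before note summarizing (must start by hour 25, minus 2-hour gap → hour 23). That means finishing by hour 23, i.e. starting by 23 − 6 = hour 17.
Flashcard drill feeds error review (must start by hour 17, minus 1-hour gap → hour 16); formula-sheet prep (must start by hour 29, minus 2-hour gap → hour 27). Taking the minimum, flashcard drill must finish by hour 16 and start by 16 − 2 = hour 14.
Since flashcard drill (must start by hour 14) depends on it, the problem set must finish by hour 14. Backing off its 4-hour duration gives a latest start of hour 10.
Textbook reading has several dependents: the problem set (must start by hour 10); flashcard drill (must start by hour 14, minus 1-hour gap → hour 13); error review (must start by hour 17); note summarizing (must start by hour 25). The earliest of those limits is hour 10, so textbook reading must start by 10 − 9 = hour 1.

1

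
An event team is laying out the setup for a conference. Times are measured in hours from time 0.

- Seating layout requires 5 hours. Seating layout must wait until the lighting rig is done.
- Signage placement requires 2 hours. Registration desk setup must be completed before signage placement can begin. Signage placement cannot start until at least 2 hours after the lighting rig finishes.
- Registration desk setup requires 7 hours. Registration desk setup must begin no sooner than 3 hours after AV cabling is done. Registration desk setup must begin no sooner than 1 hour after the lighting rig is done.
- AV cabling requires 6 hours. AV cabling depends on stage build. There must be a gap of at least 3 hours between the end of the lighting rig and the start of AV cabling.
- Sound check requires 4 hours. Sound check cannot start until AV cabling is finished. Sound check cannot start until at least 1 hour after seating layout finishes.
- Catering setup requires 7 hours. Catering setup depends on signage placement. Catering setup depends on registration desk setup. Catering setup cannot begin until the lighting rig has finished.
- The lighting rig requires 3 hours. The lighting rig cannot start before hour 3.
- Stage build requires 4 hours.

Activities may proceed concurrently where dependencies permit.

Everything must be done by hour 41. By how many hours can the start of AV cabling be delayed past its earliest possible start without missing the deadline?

7

After its own release at hour 3, the lighting rig can start at hour 3 and finishes at hour 6.
Stage build can start immediately at hour 0; it finishes at hour 4.
AV cabling cannot start until stage build (finishes hour 4); the lighting rig (finishes hour 6, plus 3-hour gap → hour 9). The controlling bound is hour 9, so AV cabling finishes at 9 + 6 = hour 15.

Working backward from the deadline:
Catering setup must finish by hour 41; it takes 7 hours, so it must start by 41 − 7 = hour 34.
Signage placement must finish before catering setup (must start by hour 34). With a 2-hour duration, signage placement must start by 34 − 2 = hour 32.
For registration desk setup: signage placement (must start by hour 32); catering setup (must start by hour 34). The most restrictive is hour 32; with a 7-hour duration, registration desk setup must start by hour 25.
Sound check has no dependents, so it just needs to finish by hour 41. Starting by 41 − 4 = hour 37 achieves that.
For AV cabling: registration desk setup (must start by hour 25, minus 3-hour gap → hour 22); sound check (must start by hour 37). The most restrictive is hour 22; with a 6-hour duration, AV cabling must start by hour 16.
So AV cabling can start as early as hour 9 and as late as hour 16, giving 16 − 9 = 7 hours of slack.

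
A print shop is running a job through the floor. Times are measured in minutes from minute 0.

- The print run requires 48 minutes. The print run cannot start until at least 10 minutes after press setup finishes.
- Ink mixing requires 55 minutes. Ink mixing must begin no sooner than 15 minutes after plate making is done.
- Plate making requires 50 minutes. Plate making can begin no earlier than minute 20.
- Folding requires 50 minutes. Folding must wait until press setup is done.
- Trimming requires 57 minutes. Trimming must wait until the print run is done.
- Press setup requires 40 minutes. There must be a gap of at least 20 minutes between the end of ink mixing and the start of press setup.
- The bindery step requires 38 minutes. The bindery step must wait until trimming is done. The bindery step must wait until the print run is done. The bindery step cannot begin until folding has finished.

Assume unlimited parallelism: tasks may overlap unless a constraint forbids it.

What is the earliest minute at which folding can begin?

Plate making waits on its own release at minute 20, so it starts at minute 20 and finishes at 20 + 50 = minute 70.
Ink mixing waits on plate making (finishes minute 70, plus 15-minute gap → minute 85), so it starts at minute 85 and finishes at 85 + 55 = minute 140.
After ink mixing (finishes minute 140, plus 20-minute gap → minute 160), press setup can start at minute 160 and finishes at minute 200.
Folding waits on press setup (finishes minute 200), so the earliest it can start is minute 200.

200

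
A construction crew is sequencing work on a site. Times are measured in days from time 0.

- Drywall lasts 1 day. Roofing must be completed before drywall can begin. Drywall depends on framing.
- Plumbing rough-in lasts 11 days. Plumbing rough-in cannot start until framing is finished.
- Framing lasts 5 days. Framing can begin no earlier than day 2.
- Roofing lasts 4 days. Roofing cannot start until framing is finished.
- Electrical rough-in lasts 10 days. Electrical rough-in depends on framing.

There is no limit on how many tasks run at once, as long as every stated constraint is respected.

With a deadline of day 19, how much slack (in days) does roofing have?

After its own release at day 2, framing can start at day 2 and finishes at day 7.
Roofing cannot begin until framing (finishes day 7). It runs from day 7 to 7 + 4 = day 11.

Working backward from the deadline:
Nothing follows drywall; the deadline of day 19 is its only limit. It must start by 19 − 1 = day 18.
Roofing must finish before drywall (must start by day 18). With a 4-day duration, roofing must start by 18 − 4 = day 14.
So roofing can start as early as day 7 and as late as day 14, giving 14 − 7 = 7 days of slack.

7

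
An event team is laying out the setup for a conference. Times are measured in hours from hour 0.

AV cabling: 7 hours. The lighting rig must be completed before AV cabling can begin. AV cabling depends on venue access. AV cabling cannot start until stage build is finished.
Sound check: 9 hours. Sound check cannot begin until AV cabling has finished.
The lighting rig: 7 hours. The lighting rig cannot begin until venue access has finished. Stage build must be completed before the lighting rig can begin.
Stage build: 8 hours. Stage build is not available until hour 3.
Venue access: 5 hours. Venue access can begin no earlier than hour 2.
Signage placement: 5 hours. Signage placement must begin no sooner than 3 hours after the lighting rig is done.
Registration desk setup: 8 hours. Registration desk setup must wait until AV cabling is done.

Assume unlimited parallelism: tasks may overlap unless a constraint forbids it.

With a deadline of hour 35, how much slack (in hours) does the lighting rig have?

Stage build cannot begin until its own release at hour 3. It runs from hour 3 to 3 + 8 = hour 11.
After its own release at hour 2, venue access can start at hour 2 and finishes at hour 7.
For the lighting rig: venue access (finishes hour 7); stage build (finishes hour 11). Taking the maximum gives a start of hour 11, and it finishes at 11 + 7 = hour 18.

Working backward from the deadline:
To finish by hour 35, registration desk setup (duration 8) must start no later than hour 27.
To finish by hour 35, sound check (duration 9) must start no later than hour 26.
AV cabling has several dependents: registration desk setup (must start by hour 27); sound check (must start by hour 26). The earliest of those limits is hour 26, so AV cabling must start by 26 − 7 = hour 19.
To finish by hour 35, signage placement (duration 5) must start no later than hour 30.
The lighting rig has several dependents: AV cabling (must start by hour 19); signage placement (must start by hour 30, minus 3-hour gap → hour 27). The earliest of those limits is hour 19, so the lighting rig must start by 19 − 7 = hour 12.
So the lighting rig can start as early as hour 11 and as late as hour 12, giving 12 − 11 = 1 hour of slack.

1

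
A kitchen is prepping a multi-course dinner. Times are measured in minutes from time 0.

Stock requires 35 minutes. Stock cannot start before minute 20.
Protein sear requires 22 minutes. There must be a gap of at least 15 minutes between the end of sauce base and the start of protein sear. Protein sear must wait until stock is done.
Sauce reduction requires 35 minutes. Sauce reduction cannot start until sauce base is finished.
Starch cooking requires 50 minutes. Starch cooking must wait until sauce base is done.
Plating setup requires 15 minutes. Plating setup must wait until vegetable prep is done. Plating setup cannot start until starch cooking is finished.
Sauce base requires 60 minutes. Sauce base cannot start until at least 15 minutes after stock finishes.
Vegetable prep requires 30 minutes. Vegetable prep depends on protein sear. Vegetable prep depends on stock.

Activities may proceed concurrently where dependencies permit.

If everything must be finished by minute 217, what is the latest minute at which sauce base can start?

75

To finish by minute 217, plating setup (duration 15) must start no later than minute 202.
Vegetable prep must finish before plating setup (must start by minute 202). With a 30-minute duration, vegetable prep must start by 202 − 30 = minute 172.
Since vegetable prep (must start by minute 172) depends on it, protein sear must finish by minute 172. Backing off its 22-minute duration gives a latest start of minute 150.
Sauce reduction has no dependents, so it just needs to finish by minute 217. Starting by 217 − 35 = minute 182 achieves that.
Since plating setup (must start by minute 202) depends on it, starch cooking must finish by minute 202. Backing off its 50-minute duration gives a latest start of minute 152.
Sauce base must finish in time for protein sear (must start by minute 150, minus 15-minute gap → minute 135); sauce reduction (must start by minute 182); starch cooking (must start by minute 152). The tightest is minute 135, so sauce base must start by 135 − 60 = minute 75.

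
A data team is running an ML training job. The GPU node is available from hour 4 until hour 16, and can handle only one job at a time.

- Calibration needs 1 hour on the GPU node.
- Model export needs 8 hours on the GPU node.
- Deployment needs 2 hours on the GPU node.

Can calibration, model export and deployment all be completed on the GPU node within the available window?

The GPU node window is 16 − 4 = 12 hours.
Running back to back, the jobs need 1 + 8 + 2 = 11 hours on the GPU node.
Since 11 ≤ 12, they fit within the window.

Yes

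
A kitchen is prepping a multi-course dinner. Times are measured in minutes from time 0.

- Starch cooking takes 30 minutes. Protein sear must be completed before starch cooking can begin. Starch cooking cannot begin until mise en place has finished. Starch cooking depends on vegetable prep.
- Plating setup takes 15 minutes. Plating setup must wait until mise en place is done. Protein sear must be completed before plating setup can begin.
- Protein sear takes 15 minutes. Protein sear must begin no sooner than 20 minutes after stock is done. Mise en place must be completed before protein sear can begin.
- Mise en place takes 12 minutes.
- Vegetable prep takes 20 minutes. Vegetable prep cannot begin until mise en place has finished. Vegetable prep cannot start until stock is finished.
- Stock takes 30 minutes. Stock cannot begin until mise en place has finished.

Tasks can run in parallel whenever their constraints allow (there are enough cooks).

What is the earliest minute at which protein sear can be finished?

Mise en place can start immediately at minute 0; it finishes at minute 12.
Stock cannot begin until mise en place (finishes minute 12). It runs from minute 12 to 12 + 30 = minute 42.
For protein sear: stock (finishes minute 42, plus 20-minute gap → minute 62); mise en place (finishes minute 12). Taking the maximum gives a start of minute 62, and it finishes at 62 + 15 = minute 77.

77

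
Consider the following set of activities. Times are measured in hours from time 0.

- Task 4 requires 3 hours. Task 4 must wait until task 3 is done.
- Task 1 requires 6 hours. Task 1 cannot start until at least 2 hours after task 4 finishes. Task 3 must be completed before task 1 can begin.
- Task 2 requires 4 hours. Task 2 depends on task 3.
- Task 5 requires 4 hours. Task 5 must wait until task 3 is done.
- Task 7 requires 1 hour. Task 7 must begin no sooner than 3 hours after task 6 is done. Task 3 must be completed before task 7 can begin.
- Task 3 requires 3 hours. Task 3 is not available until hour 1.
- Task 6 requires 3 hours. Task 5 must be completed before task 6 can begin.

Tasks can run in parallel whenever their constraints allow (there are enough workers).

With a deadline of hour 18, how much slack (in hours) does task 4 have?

3

Task 3 cannot begin until its own release at hour 1. It runs from hour 1 to 1 + 3 = hour 4.
Task 4 cannot begin until task 3 (finishes hour 4). It runs from hour 4 to 4 + 3 = hour 7.

Working backward from the deadline:
Nothing follows task 1; the deadline of hour 18 is its only limit. It must start by 18 − 6 = hour 12.
Task 4 must finish before task 1 (must start by hour 12, minus 2-hour gap → hour 10). With a 3-hour duration, task 4 must start by 10 − 3 = hour 7.
So task 4 can start as early as hour 4 and as late as hour 7, giving 7 − 4 = 3 hours of slack.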